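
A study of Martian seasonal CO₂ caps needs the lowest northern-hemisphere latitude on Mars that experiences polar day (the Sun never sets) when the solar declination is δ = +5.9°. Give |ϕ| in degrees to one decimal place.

|ϕ| = 84.1°

Polar day requires cos h₀ = −tan ϕ tan δ ≤ −1, i.e. tan ϕ tan δ ≥ 1.
The boundary is |tan ϕ| · |tan δ| = 1, so |ϕ| = 90° − |δ| = 90° − 5.9° = 84.1° in the northern hemisphere.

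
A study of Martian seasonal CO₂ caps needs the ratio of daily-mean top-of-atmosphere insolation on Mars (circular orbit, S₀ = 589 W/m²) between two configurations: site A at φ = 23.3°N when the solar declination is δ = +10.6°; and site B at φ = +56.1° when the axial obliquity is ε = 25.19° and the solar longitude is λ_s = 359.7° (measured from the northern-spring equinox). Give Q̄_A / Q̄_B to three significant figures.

— Configuration A (φ=+23.3°):
cos H₀ = −tan(+23.3°) tan(+10.600°) = -0.0806, H₀ = 1.6515 rad.
Bracket: H₀ sin φ sin δ + cos φ cos δ sin H₀ = 1.6515×0.39555×0.18395 + 0.91845×0.98294×0.99675 = 0.120165 + 0.899847 = 1.020012.
Q̄ = (S₀/π) × [bracket] = (589/π) × 1.020012 = 191.24 W/m².
— Configuration B (φ=+56.1°):
Solar declination: sin δ = sin ε · sin λ_s = sin 25.19° × sin 359.7° = -0.00223, so δ = -0.128°.
cos H₀ = −tan(+56.1°) tan(-0.128°) = 0.0033, H₀ = 1.5675 rad.
Bracket: H₀ sin φ sin δ + cos φ cos δ sin H₀ = 1.5675×0.83001×-0.00223 + 0.55775×1.00000×0.99999 = -0.002901 + 0.557744 = 0.554843.
Q̄ = (S₀/π) × [bracket] = (589/π) × 0.554843 = 104.02 W/m².
Ratio Q̄_A / Q̄_B = 191.24 / 104.02 = 1.838.

Q̄_A / Q̄_B ≈ 1.84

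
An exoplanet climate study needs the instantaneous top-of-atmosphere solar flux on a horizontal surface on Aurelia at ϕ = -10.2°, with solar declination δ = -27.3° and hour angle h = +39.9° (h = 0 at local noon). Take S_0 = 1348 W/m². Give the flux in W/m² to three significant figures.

1.01e+03 W/m²

cos θ_z = sin ϕ sin δ + cos ϕ cos δ cos h = 0.081220 + 0.670942 = 0.752162.
Flux = S_0 · cos θ_z = 1348 × 0.752162 = 1014 W/m².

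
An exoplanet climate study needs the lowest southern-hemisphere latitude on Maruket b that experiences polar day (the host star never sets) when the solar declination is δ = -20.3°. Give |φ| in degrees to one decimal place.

|φ| = 69.7°

Polar day requires cos H₀ = −tan φ tan δ ≤ −1, i.e. tan φ tan δ ≥ 1.
The boundary is |tan φ| · |tan δ| = 1, so |φ| = 90° − |δ| = 90° − 20.3° = 69.7° in the southern hemisphere.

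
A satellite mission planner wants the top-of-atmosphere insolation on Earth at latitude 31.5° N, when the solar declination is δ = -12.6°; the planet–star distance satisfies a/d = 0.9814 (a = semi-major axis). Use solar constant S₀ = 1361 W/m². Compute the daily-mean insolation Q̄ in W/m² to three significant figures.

Q̄ ≈ 276 W/m²

cos H₀ = −tan(+31.5°) tan(-12.600°) = 0.1370, H₀ = 1.4334 rad.
Bracket: H₀ sin φ sin δ + cos φ cos δ sin H₀ = 1.4334×0.52250×-0.21814 + 0.85264×0.97592×0.99057 = -0.163376 + 0.824262 = 0.660886.
Inverse-square distance factor (a/d)² = 0.9814² = 0.963146.
Q̄ = (S₀/π) × 0.963146 × [bracket] = (1361/π) × 0.963146 × 0.660886 = 275.8 W/m².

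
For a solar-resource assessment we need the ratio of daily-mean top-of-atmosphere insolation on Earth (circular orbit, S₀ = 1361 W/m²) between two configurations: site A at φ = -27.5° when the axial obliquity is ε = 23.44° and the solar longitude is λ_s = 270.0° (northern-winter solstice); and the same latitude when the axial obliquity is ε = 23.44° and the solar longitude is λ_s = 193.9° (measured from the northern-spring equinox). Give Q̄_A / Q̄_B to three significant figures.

— Configuration A (φ=-27.5°):
Solar declination: sin δ = sin ε · sin λ_s = sin 23.44° × sin 270.0° = -0.39779, so δ = -23.440°.
cos H₀ = −tan(-27.5°) tan(-23.440°) = -0.2257, H₀ = 1.7985 rad.
Bracket: H₀ sin φ sin δ + cos φ cos δ sin H₀ = 1.7985×-0.46175×-0.39779 + 0.88701×0.91748×0.97420 = 0.330348 + 0.792818 = 1.123166.
Q̄ = (S₀/π) × [bracket] = (1361/π) × 1.123166 = 486.58 W/m².
— Configuration B (φ=-27.5°):
Solar declination: sin δ = sin ε · sin λ_s = sin 23.44° × sin 193.9° = -0.09556, so δ = -5.484°.
cos H₀ = −tan(-27.5°) tan(-5.484°) = -0.0500, H₀ = 1.6208 rad.
Bracket: H₀ sin φ sin δ + cos φ cos δ sin H₀ = 1.6208×-0.46175×-0.09556 + 0.88701×0.99542×0.99875 = 0.071518 + 0.881844 = 0.953362.
Q̄ = (S₀/π) × [bracket] = (1361/π) × 0.953362 = 413.02 W/m².
Ratio Q̄_A / Q̄_B = 486.58 / 413.02 = 1.178.

Q̄_A / Q̄_B ≈ 1.18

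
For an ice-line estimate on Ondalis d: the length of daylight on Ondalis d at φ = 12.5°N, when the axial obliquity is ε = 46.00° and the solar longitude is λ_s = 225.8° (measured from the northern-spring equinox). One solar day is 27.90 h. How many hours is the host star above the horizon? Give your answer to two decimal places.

12.76 h

Solar declination: sin δ = sin ε · sin λ_s = sin 46.00° × sin 225.8° = -0.51570, so δ = -31.044°.
cos H₀ = −tan φ · tan δ = −tan(+12.5°) × tan(-31.044°) = 0.1334, so H₀ = 1.4370 rad = 82.33°.
Daylight = 2H₀/(2π) × 27.90 h = (1.4370/π) × 27.90 = 12.76 h.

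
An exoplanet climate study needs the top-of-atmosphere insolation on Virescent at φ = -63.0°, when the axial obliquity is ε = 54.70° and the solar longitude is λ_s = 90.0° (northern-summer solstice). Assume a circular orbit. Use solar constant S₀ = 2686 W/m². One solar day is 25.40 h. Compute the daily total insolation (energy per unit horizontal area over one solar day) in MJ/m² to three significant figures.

0.00 MJ/m²

Solar declination: sin δ = sin ε · sin λ_s = sin 54.70° × sin 90.0° = 0.81614, so δ = +54.700°.
cos H₀ = −tan(-63.0°) tan(+54.700°) = 2.7719 ≥ 1 ⇒ polar night, H₀ = 0 and Q̄ = 0.
Daily total = Q̄ × 25.40 h × 3600 s/h = 0.00 MJ/m².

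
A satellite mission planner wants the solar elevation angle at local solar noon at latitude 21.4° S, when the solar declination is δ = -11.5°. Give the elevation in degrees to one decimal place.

At local noon the hour angle is zero, so the zenith angle equals |φ − δ| = |-21.4° − (-11.500°)| = 9.900°.
Elevation = 90° − 9.900° = 80.1°.

80.1°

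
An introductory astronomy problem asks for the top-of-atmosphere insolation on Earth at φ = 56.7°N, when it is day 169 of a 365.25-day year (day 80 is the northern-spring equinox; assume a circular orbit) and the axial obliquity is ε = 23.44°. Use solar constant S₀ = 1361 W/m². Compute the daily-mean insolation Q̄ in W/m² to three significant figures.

Solar longitude: λ_s = 360° × (169 − 80)/365.25 = 87.721°.
sin δ = sin 23.44° × sin 87.721° = 0.39747, so δ = +23.420°.
cos H₀ = −tan(+56.7°) tan(+23.420°) = -0.6594, H₀ = 2.2908 rad.
Bracket: H₀ sin φ sin δ + cos φ cos δ sin H₀ = 2.2908×0.83581×0.39747 + 0.54902×0.91761×0.75177 = 0.761025 + 0.378731 = 1.139756.
Q̄ = (S₀/π) × [bracket] = (1361/π) × 1.139756 = 493.8 W/m².

Q̄ ≈ 494 W/m²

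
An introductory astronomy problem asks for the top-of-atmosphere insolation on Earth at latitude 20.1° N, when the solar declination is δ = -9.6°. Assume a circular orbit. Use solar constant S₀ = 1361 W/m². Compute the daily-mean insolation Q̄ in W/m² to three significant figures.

Q̄ ≈ 363 W/m²

cos H₀ = −tan(+20.1°) tan(-9.600°) = 0.0619, H₀ = 1.5089 rad.
Bracket: H₀ sin φ sin δ + cos φ cos δ sin H₀ = 1.5089×0.34366×-0.16677 + 0.93909×0.98600×0.99808 = -0.086478 + 0.924165 = 0.837687.
Q̄ = (S₀/π) × [bracket] = (1361/π) × 0.837687 = 362.9 W/m².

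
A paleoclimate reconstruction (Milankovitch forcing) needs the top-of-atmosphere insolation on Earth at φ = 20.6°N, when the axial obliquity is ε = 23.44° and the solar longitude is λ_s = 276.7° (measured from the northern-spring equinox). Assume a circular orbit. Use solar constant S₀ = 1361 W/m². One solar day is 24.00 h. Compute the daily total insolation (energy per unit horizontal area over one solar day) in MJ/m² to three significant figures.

24.4 MJ/m²

Solar declination: sin δ = sin ε · sin λ_s = sin 23.44° × sin 276.7° = -0.39507, so δ = -23.270°.
cos H₀ = −tan(+20.6°) tan(-23.270°) = 0.1616, H₀ = 1.4084 rad.
Bracket: H₀ sin φ sin δ + cos φ cos δ sin H₀ = 1.4084×0.35184×-0.39507 + 0.93606×0.91865×0.98685 = -0.195770 + 0.848604 = 0.652834.
Q̄ = (S₀/π) × [bracket] = (1361/π) × 0.652834 = 282.82 W/m².
Daily total = Q̄ × 24.00 h × 3600 s/h = 282.82 × 24.00 × 3600 / 10⁶ = 24.44 MJ/m².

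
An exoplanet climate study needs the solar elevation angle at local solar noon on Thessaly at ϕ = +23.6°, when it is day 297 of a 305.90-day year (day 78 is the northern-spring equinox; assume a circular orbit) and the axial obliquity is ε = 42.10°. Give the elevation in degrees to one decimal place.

Solar longitude: L_s = 360° × (297 − 78)/305.90 = 257.731°.
sin δ = sin 42.10° × sin 257.731° = -0.65512, so δ = -40.928°.
At local noon the hour angle is zero, so the zenith angle equals |ϕ − δ| = |+23.6° − (-40.928°)| = 64.528°.
Elevation = 90° − 64.528° = 25.5°.

25.5°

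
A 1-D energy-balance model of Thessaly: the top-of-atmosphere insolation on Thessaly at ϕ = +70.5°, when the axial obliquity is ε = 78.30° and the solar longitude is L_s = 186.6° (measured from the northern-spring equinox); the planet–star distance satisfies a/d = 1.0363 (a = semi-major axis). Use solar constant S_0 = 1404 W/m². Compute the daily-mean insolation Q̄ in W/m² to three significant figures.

Solar declination: sin δ = sin ε · sin L_s = sin 78.30° × sin 186.6° = -0.11255, so δ = -6.462°.
cos h₀ = −tan(+70.5°) tan(-6.462°) = 0.3199, h₀ = 1.2452 rad.
Bracket: h₀ sin ϕ sin δ + cos ϕ cos δ sin h₀ = 1.2452×0.94264×-0.11255 + 0.33381×0.99365×0.94746 = -0.132108 + 0.314263 = 0.182155.
Inverse-square distance factor (a/d)² = 1.0363² = 1.073918.
Q̄ = (S_0/π) × 1.073918 × [bracket] = (1404/π) × 1.073918 × 0.182155 = 87.42 W/m².

Q̄ ≈ 87.4 W/m²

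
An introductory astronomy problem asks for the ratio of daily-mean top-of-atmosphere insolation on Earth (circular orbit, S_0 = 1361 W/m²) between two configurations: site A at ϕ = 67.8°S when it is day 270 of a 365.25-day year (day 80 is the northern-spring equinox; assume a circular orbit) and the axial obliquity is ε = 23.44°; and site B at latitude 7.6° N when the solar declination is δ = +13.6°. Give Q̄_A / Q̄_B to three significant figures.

Q̄_A / Q̄_B ≈ 0.448

— Configuration A (ϕ=-67.8°):
Solar longitude: L_s = 360° × (270 − 80)/365.25 = 187.269°.
sin δ = sin 23.44° × sin 187.269° = -0.05033, so δ = -2.885°.
cos h₀ = −tan(-67.8°) tan(-2.885°) = -0.1235, h₀ = 1.6946 rad.
Bracket: h₀ sin ϕ sin δ + cos ϕ cos δ sin h₀ = 1.6946×-0.92587×-0.05033 + 0.37784×0.99873×0.99235 = 0.078967 + 0.374473 = 0.453440.
Q̄ = (S_0/π) × [bracket] = (1361/π) × 0.453440 = 196.44 W/m².
— Configuration B (ϕ=+7.6°):
cos h₀ = −tan(+7.6°) tan(+13.600°) = -0.0323, h₀ = 1.6031 rad.
Bracket: h₀ sin ϕ sin δ + cos ϕ cos δ sin h₀ = 1.6031×0.13226×0.23514 + 0.99122×0.97196×0.99948 = 0.049856 + 0.962925 = 1.012781.
Q̄ = (S_0/π) × [bracket] = (1361/π) × 1.012781 = 438.76 W/m².
Ratio Q̄_A / Q̄_B = 196.44 / 438.76 = 0.4477.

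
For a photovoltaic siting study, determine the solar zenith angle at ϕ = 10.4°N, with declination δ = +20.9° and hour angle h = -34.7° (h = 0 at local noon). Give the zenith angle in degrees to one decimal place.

cos θ_z = sin ϕ sin δ + cos ϕ cos δ cos h = 0.064398 + 0.755433 = 0.819831.
θ_z = arccos(0.819831) = 34.9°.

θ_z = 34.9°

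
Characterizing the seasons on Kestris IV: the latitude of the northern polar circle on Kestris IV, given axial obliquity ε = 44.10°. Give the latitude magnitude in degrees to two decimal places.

45.90°

The polar circle is the lowest latitude that experiences at least one full rotation of continuous daylight at the northern-summer solstice; it lies at |φ| = 90° − ε = 90° − 44.10° = 45.90°.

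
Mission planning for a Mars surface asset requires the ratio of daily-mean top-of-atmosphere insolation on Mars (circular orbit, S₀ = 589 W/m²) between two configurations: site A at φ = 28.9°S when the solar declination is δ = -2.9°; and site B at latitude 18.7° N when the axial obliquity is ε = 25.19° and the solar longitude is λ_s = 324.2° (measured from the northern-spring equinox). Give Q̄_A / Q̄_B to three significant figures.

— Configuration A (φ=-28.9°):
cos H₀ = −tan(-28.9°) tan(-2.900°) = -0.0280, H₀ = 1.5988 rad.
Bracket: H₀ sin φ sin δ + cos φ cos δ sin H₀ = 1.5988×-0.48328×-0.05059 + 0.87546×0.99872×0.99961 = 0.039089 + 0.873998 = 0.913087.
Q̄ = (S₀/π) × [bracket] = (589/π) × 0.913087 = 171.19 W/m².
— Configuration B (φ=+18.7°):
Solar declination: sin δ = sin ε · sin λ_s = sin 25.19° × sin 324.2° = -0.24897, so δ = -14.417°.
cos H₀ = −tan(+18.7°) tan(-14.417°) = 0.0870, H₀ = 1.4837 rad.
Bracket: H₀ sin φ sin δ + cos φ cos δ sin H₀ = 1.4837×0.32061×-0.24897 + 0.94721×0.96851×0.99621 = -0.118432 + 0.913905 = 0.795473.
Q̄ = (S₀/π) × [bracket] = (589/π) × 0.795473 = 149.14 W/m².
Ratio Q̄_A / Q̄_B = 171.19 / 149.14 = 1.148.

Q̄_A / Q̄_B ≈ 1.15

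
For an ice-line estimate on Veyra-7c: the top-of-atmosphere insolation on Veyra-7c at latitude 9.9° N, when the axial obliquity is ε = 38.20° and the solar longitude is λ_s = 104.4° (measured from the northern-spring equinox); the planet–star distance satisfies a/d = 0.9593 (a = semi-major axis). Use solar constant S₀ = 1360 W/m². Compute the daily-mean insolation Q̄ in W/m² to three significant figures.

Q̄ ≈ 381 W/m²

Solar declination: sin δ = sin ε · sin λ_s = sin 38.20° × sin 104.4° = 0.59898, so δ = +36.797°.
cos H₀ = −tan(+9.9°) tan(+36.797°) = -0.1305, H₀ = 1.7017 rad.
Bracket: H₀ sin φ sin δ + cos φ cos δ sin H₀ = 1.7017×0.17193×0.59898 + 0.98511×0.80076×0.99144 = 0.175246 + 0.782084 = 0.957330.
Inverse-square distance factor (a/d)² = 0.9593² = 0.920256.
Q̄ = (S₀/π) × 0.920256 × [bracket] = (1360/π) × 0.920256 × 0.957330 = 381.4 W/m².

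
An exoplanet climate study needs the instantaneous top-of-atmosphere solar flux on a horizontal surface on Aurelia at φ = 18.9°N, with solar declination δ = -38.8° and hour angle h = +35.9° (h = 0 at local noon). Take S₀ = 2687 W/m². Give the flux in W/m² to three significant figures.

1.06e+03 W/m²

cos θ_z = sin φ sin δ + cos φ cos δ cos h = -0.202968 + 0.597260 = 0.394292.
Flux = S₀ · cos θ_z = 2687 × 0.394292 = 1059 W/m².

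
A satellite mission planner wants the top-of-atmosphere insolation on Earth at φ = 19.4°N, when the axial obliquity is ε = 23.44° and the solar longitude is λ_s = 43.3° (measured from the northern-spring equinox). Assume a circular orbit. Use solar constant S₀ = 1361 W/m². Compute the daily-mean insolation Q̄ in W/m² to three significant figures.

Q̄ ≈ 457 W/m²

Solar declination: sin δ = sin ε · sin λ_s = sin 23.44° × sin 43.3° = 0.27281, so δ = +15.832°.
cos H₀ = −tan(+19.4°) tan(+15.832°) = -0.0999, H₀ = 1.6708 rad.
Bracket: H₀ sin φ sin δ + cos φ cos δ sin H₀ = 1.6708×0.33216×0.27281 + 0.94322×0.96207×0.99500 = 0.151402 + 0.902906 = 1.054308.
Q̄ = (S₀/π) × [bracket] = (1361/π) × 1.054308 = 456.7 W/m².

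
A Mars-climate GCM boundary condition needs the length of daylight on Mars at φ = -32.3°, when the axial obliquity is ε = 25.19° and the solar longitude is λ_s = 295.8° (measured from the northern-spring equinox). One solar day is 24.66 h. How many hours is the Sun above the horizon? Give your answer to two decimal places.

14.41 h

Solar declination: sin δ = sin ε · sin λ_s = sin 25.19° × sin 295.8° = -0.38319, so δ = -22.532°.
cos H₀ = −tan φ · tan δ = −tan(-32.3°) × tan(-22.532°) = -0.2623, so H₀ = 1.8362 rad = 105.20°.
Daylight = 2H₀/(2π) × 24.66 h = (1.8362/π) × 24.66 = 14.41 h.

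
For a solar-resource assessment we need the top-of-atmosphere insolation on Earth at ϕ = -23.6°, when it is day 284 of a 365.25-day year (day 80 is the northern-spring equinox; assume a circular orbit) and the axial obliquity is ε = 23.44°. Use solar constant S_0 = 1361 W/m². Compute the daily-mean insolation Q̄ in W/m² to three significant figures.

Q̄ ≈ 433 W/m²

Solar longitude: L_s = 360° × (284 − 80)/365.25 = 201.068°.
sin δ = sin 23.44° × sin 201.068° = -0.14299, so δ = -8.221°.
cos h₀ = −tan(-23.6°) tan(-8.221°) = -0.0631, h₀ = 1.6340 rad.
Bracket: h₀ sin ϕ sin δ + cos ϕ cos δ sin h₀ = 1.6340×-0.40035×-0.14299 + 0.91636×0.98972×0.99801 = 0.093540 + 0.905135 = 0.998675.
Q̄ = (S_0/π) × [bracket] = (1361/π) × 0.998675 = 432.6 W/m².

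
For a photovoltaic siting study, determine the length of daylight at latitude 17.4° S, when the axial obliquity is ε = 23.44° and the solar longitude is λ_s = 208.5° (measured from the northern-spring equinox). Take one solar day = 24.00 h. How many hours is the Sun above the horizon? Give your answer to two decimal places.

12.46 h

Solar declination: sin δ = sin ε · sin λ_s = sin 23.44° × sin 208.5° = -0.18981, so δ = -10.942°.
cos H₀ = −tan φ · tan δ = −tan(-17.4°) × tan(-10.942°) = -0.0606, so H₀ = 1.6314 rad = 93.47°.
Daylight = 2H₀/(2π) × 24.00 h = (1.6314/π) × 24.00 = 12.46 h.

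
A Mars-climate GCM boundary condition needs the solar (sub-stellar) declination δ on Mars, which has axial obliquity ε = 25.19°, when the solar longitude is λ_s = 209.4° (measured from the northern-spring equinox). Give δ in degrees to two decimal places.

sin δ = sin ε · sin λ_s = sin 25.19° × sin 209.4° = -0.208939.
δ = arcsin(-0.208939) = -12.06°.

δ = -12.06°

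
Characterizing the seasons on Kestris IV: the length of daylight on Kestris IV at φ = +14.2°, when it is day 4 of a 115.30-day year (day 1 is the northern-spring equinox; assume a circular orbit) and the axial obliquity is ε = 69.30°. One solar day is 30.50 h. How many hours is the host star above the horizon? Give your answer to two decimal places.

15.63 h

Solar longitude: λ_s = 360° × (4 − 1)/115.30 = 9.367°.
sin δ = sin 69.30° × sin 9.367° = 0.15225, so δ = +8.757°.
cos H₀ = −tan φ · tan δ = −tan(+14.2°) × tan(+8.757°) = -0.0390, so H₀ = 1.6098 rad = 92.23°.
Daylight = 2H₀/(2π) × 30.50 h = (1.6098/π) × 30.50 = 15.63 h.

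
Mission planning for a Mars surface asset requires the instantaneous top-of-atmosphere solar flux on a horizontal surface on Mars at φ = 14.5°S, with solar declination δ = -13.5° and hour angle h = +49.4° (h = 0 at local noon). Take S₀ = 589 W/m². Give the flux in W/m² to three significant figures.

395 W/m²

cos θ_z = sin φ sin δ + cos φ cos δ cos h = 0.058450 + 0.612637 = 0.671087.
Flux = S₀ · cos θ_z = 589 × 0.671087 = 395.3 W/m².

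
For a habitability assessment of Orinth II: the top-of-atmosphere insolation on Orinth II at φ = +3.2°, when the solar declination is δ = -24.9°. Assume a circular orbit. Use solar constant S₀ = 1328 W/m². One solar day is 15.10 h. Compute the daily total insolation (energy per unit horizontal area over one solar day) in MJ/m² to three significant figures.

20.0 MJ/m²

cos H₀ = −tan(+3.2°) tan(-24.900°) = 0.0260, H₀ = 1.5448 rad.
Bracket: H₀ sin φ sin δ + cos φ cos δ sin H₀ = 1.5448×0.05582×-0.42104 + 0.99844×0.90704×0.99966 = -0.036307 + 0.905317 = 0.869010.
Q̄ = (S₀/π) × [bracket] = (1328/π) × 0.869010 = 367.34 W/m².
Daily total = Q̄ × 15.10 h × 3600 s/h = 367.34 × 15.10 × 3600 / 10⁶ = 19.97 MJ/m².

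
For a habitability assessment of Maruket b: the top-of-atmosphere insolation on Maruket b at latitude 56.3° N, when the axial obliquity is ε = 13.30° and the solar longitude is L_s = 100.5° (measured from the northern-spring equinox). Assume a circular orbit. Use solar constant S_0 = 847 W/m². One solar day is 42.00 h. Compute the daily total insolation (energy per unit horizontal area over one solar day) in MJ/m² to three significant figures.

35.4 MJ/m²

Solar declination: sin δ = sin ε · sin L_s = sin 13.30° × sin 100.5° = 0.22620, so δ = +13.073°.
cos h₀ = −tan(+56.3°) tan(+13.073°) = -0.3482, h₀ = 1.9264 rad.
Bracket: h₀ sin ϕ sin δ + cos ϕ cos δ sin h₀ = 1.9264×0.83195×0.22620 + 0.55484×0.97408×0.93742 = 0.362524 + 0.506637 = 0.869161.
Q̄ = (S_0/π) × [bracket] = (847/π) × 0.869161 = 234.33 W/m².
Daily total = Q̄ × 42.00 h × 3600 s/h = 234.33 × 42.00 × 3600 / 10⁶ = 35.43 MJ/m².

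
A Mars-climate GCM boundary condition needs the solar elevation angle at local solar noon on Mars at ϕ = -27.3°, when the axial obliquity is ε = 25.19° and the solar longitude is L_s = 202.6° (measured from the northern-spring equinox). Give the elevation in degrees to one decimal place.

Solar declination: sin δ = sin ε · sin L_s = sin 25.19° × sin 202.6° = -0.16356, so δ = -9.414°.
At local noon the hour angle is zero, so the zenith angle equals |ϕ − δ| = |-27.3° − (-9.414°)| = 17.886°.
Elevation = 90° − 17.886° = 72.1°.

72.1°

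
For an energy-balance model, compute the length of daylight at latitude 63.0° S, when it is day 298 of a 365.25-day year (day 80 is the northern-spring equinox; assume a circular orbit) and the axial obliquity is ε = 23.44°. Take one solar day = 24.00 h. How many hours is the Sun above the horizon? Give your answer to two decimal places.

15.64 h

Solar longitude: λ_s = 360° × (298 − 80)/365.25 = 214.867°.
sin δ = sin 23.44° × sin 214.867° = -0.22740, so δ = -13.144°.
cos H₀ = −tan φ · tan δ = −tan(-63.0°) × tan(-13.144°) = -0.4583, so H₀ = 2.0469 rad = 117.28°.
Daylight = 2H₀/(2π) × 24.00 h = (2.0469/π) × 24.00 = 15.64 h.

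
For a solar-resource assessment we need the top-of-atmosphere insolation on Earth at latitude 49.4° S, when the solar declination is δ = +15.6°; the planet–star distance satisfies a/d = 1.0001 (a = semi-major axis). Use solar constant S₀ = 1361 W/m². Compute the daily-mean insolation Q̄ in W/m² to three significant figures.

Q̄ ≈ 147 W/m²

cos H₀ = −tan(-49.4°) tan(+15.600°) = 0.3258, H₀ = 1.2390 rad.
Bracket: H₀ sin φ sin δ + cos φ cos δ sin H₀ = 1.2390×-0.75927×0.26892 + 0.65077×0.96316×0.94545 = -0.252983 + 0.592604 = 0.339621.
Inverse-square distance factor (a/d)² = 1.0001² = 1.000200.
Q̄ = (S₀/π) × 1.000200 × [bracket] = (1361/π) × 1.000200 × 0.339621 = 147.2 W/m².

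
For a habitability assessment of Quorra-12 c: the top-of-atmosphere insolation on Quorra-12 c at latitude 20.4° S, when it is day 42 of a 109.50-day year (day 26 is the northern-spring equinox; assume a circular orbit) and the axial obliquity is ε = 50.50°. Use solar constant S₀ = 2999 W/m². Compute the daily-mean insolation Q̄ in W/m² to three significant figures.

Q̄ ≈ 416 W/m²

Solar longitude: λ_s = 360° × (42 − 26)/109.50 = 52.603°.
sin δ = sin 50.50° × sin 52.603° = 0.61301, so δ = +37.808°.
cos H₀ = −tan(-20.4°) tan(+37.808°) = 0.2886, H₀ = 1.2781 rad.
Bracket: H₀ sin φ sin δ + cos φ cos δ sin H₀ = 1.2781×-0.34857×0.61301 + 0.93728×0.79007×0.95746 = -0.273100 + 0.709015 = 0.435915.
Q̄ = (S₀/π) × [bracket] = (2999/π) × 0.435915 = 416.1 W/m².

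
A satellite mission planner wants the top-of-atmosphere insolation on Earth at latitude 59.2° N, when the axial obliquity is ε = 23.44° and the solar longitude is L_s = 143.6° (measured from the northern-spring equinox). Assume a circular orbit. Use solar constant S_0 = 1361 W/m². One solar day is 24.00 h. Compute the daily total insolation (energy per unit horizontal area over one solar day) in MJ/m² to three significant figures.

32.1 MJ/m²

Solar declination: sin δ = sin ε · sin L_s = sin 23.44° × sin 143.6° = 0.23606, so δ = +13.654°.
cos h₀ = −tan(+59.2°) tan(+13.654°) = -0.4075, h₀ = 1.9905 rad.
Bracket: h₀ sin ϕ sin δ + cos ϕ cos δ sin h₀ = 1.9905×0.85896×0.23606 + 0.51204×0.97174×0.91320 = 0.403606 + 0.454381 = 0.857987.
Q̄ = (S_0/π) × [bracket] = (1361/π) × 0.857987 = 371.70 W/m².
Daily total = Q̄ × 24.00 h × 3600 s/h = 371.70 × 24.00 × 3600 / 10⁶ = 32.11 MJ/m².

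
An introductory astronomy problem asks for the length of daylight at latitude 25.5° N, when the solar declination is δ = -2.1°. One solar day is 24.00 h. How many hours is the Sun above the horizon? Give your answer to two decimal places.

cos H₀ = −tan φ · tan δ = −tan(+25.5°) × tan(-2.100°) = 0.0175, so H₀ = 1.5533 rad = 89.00°.
Daylight = 2H₀/(2π) × 24.00 h = (1.5533/π) × 24.00 = 11.87 h.

11.87 h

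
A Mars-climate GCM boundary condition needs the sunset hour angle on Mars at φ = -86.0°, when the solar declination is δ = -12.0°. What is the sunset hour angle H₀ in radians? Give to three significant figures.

Sunrise equation: cos H₀ = −tan φ · tan δ = -3.0397 ≤ −1, so the Sun never sets (polar day) and H₀ = π.

H₀ = 3.14 rad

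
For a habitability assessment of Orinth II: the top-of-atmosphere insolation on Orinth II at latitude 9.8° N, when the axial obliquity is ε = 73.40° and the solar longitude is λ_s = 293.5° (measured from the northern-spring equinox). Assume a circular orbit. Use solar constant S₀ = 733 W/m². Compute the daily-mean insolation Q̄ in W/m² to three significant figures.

Solar declination: sin δ = sin ε · sin λ_s = sin 73.40° × sin 293.5° = -0.87884, so δ = -61.503°.
cos H₀ = −tan(+9.8°) tan(-61.503°) = 0.3182, H₀ = 1.2470 rad.
Bracket: H₀ sin φ sin δ + cos φ cos δ sin H₀ = 1.2470×0.17021×-0.87884 + 0.98541×0.47712×0.94804 = -0.186535 + 0.445729 = 0.259194.
Q̄ = (S₀/π) × [bracket] = (733/π) × 0.259194 = 60.48 W/m².

Q̄ ≈ 60.5 W/m²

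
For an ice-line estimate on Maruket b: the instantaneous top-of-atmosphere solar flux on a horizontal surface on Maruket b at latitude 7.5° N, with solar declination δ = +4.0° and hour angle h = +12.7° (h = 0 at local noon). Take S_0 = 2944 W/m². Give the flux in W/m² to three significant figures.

cos θ_z = sin ϕ sin δ + cos ϕ cos δ cos h = 0.009105 + 0.964833 = 0.973938.
Flux = S_0 · cos θ_z = 2944 × 0.973938 = 2867 W/m².

2.87e+03 W/m²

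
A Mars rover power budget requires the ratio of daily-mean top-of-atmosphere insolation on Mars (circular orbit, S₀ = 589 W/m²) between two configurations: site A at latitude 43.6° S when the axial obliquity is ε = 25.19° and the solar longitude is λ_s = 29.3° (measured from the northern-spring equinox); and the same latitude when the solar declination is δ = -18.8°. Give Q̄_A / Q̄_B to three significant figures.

— Configuration A (φ=-43.6°):
Solar declination: sin δ = sin ε · sin λ_s = sin 25.19° × sin 29.3° = 0.20829, so δ = +12.022°.
cos H₀ = −tan(-43.6°) tan(+12.022°) = 0.2028, H₀ = 1.3666 rad.
Bracket: H₀ sin φ sin δ + cos φ cos δ sin H₀ = 1.3666×-0.68962×0.20829 + 0.72417×0.97807×0.97922 = -0.196300 + 0.693571 = 0.497271.
Q̄ = (S₀/π) × [bracket] = (589/π) × 0.497271 = 93.231 W/m².
— Configuration B (φ=-43.6°):
cos H₀ = −tan(-43.6°) tan(-18.800°) = -0.3242, H₀ = 1.9009 rad.
Bracket: H₀ sin φ sin δ + cos φ cos δ sin H₀ = 1.9009×-0.68962×-0.32227 + 0.72417×0.94665×0.94599 = 0.422463 + 0.648510 = 1.070973.
Q̄ = (S₀/π) × [bracket] = (589/π) × 1.070973 = 200.79 W/m².
Ratio Q̄_A / Q̄_B = 93.231 / 200.79 = 0.4643.

Q̄_A / Q̄_B ≈ 0.464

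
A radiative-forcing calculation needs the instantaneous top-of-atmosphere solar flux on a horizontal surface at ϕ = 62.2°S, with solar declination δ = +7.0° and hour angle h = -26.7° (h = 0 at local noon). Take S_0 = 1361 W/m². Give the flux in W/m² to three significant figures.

416 W/m²

cos θ_z = sin ϕ sin δ + cos ϕ cos δ cos h = -0.107803 + 0.413551 = 0.305748.
Flux = S_0 · cos θ_z = 1361 × 0.305748 = 416.1 W/m².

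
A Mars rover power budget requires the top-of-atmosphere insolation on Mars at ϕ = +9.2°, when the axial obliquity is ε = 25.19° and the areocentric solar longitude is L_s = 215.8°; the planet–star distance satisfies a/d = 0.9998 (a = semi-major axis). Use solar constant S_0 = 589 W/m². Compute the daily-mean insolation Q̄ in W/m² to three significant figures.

sin δ = sin 25.19° × sin 215.8° = -0.24897, so δ = -14.417°.
cos h₀ = −tan(+9.2°) tan(-14.417°) = 0.0416, h₀ = 1.5291 rad.
Bracket: h₀ sin ϕ sin δ + cos ϕ cos δ sin h₀ = 1.5291×0.15988×-0.24897 + 0.98714×0.96851×0.99913 = -0.060866 + 0.955223 = 0.894357.
Inverse-square distance factor (a/d)² = 0.9998² = 0.999600.
Q̄ = (S_0/π) × 0.999600 × [bracket] = (589/π) × 0.999600 × 0.894357 = 167.6 W/m².

Q̄ ≈ 168 W/m²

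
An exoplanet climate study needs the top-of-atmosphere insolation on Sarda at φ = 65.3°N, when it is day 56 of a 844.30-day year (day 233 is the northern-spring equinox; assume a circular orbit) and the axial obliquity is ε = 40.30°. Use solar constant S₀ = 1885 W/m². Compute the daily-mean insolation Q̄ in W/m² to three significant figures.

Q̄ ≈ 0.00 W/m²

Solar longitude: λ_s = 360° × (56 − 233)/844.30 = -75.471°, i.e. -75.471° + 360° = 284.529°.
sin δ = sin 40.30° × sin 284.529° = -0.62611, so δ = -38.763°.
cos H₀ = −tan(+65.3°) tan(-38.763°) = 1.7458 ≥ 1 ⇒ polar night, H₀ = 0 and Q̄ = 0.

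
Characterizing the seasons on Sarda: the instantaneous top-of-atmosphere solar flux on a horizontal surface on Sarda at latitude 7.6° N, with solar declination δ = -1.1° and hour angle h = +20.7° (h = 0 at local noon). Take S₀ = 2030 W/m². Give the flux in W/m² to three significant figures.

cos θ_z = sin φ sin δ + cos φ cos δ cos h = -0.002539 + 0.927056 = 0.924517.
Flux = S₀ · cos θ_z = 2030 × 0.924517 = 1877 W/m².

1.88e+03 W/m²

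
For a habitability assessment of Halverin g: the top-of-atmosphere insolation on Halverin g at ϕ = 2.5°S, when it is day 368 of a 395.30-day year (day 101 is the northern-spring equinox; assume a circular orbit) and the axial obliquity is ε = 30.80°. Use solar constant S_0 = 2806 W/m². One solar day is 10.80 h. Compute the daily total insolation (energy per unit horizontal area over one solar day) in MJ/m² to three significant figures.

Solar longitude: L_s = 360° × (368 − 101)/395.30 = 243.157°.
sin δ = sin 30.80° × sin 243.157° = -0.45687, so δ = -27.185°.
cos h₀ = −tan(-2.5°) tan(-27.185°) = -0.0224, h₀ = 1.5932 rad.
Bracket: h₀ sin ϕ sin δ + cos ϕ cos δ sin h₀ = 1.5932×-0.04362×-0.45687 + 0.99905×0.88953×0.99975 = 0.031750 + 0.888463 = 0.920213.
Q̄ = (S_0/π) × [bracket] = (2806/π) × 0.920213 = 821.91 W/m².
Daily total = Q̄ × 10.80 h × 3600 s/h = 821.91 × 10.80 × 3600 / 10⁶ = 31.96 MJ/m².

32.0 MJ/m²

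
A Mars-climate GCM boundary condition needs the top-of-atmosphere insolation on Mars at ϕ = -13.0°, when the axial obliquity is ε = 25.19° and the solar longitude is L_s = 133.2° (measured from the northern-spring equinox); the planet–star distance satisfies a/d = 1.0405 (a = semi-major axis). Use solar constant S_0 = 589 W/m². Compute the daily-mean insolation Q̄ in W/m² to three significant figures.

Solar declination: sin δ = sin ε · sin L_s = sin 25.19° × sin 133.2° = 0.31026, so δ = +18.075°.
cos h₀ = −tan(-13.0°) tan(+18.075°) = 0.0753, h₀ = 1.4954 rad.
Bracket: h₀ sin ϕ sin δ + cos ϕ cos δ sin h₀ = 1.4954×-0.22495×0.31026 + 0.97437×0.95065×0.99716 = -0.104368 + 0.923654 = 0.819286.
Inverse-square distance factor (a/d)² = 1.0405² = 1.082640.
Q̄ = (S_0/π) × 1.082640 × [bracket] = (589/π) × 1.082640 × 0.819286 = 166.3 W/m².

Q̄ ≈ 166 W/m²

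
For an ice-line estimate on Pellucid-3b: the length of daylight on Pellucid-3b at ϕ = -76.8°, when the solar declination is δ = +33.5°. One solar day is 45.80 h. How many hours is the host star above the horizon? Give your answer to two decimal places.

cos h₀ = −tan ϕ · tan δ = 2.8220 ≥ 1, so the host star never rises (polar night) and h₀ = 0.
Daylight = 2h₀/(2π) × 45.80 h = (0.0000/π) × 45.80 = 0.00 h.

0.00 h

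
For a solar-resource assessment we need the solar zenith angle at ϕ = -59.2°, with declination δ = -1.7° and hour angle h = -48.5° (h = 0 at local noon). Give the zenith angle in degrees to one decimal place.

cos θ_z = sin ϕ sin δ + cos ϕ cos δ cos h = 0.025482 + 0.339141 = 0.364623.
θ_z = arccos(0.364623) = 68.6°.

θ_z = 68.6°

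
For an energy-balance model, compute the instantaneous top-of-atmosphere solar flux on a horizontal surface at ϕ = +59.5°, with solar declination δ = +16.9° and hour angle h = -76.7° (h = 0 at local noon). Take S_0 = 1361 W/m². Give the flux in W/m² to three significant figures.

493 W/m²

cos θ_z = sin ϕ sin δ + cos ϕ cos δ cos h = 0.250477 + 0.111717 = 0.362194.
Flux = S_0 · cos θ_z = 1361 × 0.362194 = 492.9 W/m².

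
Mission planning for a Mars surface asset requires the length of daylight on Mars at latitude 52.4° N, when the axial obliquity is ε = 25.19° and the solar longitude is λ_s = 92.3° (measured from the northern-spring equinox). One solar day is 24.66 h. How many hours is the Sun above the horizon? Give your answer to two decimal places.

17.48 h

Solar declination: sin δ = sin ε · sin λ_s = sin 25.19° × sin 92.3° = 0.42528, so δ = +25.168°.
cos H₀ = −tan φ · tan δ = −tan(+52.4°) × tan(+25.168°) = -0.6102, so H₀ = 2.2271 rad = 127.60°.
Daylight = 2H₀/(2π) × 24.66 h = (2.2271/π) × 24.66 = 17.48 h.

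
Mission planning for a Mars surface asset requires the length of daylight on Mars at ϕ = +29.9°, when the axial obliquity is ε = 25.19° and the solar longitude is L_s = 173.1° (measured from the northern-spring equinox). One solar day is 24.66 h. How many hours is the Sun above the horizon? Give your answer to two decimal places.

12.56 h

Solar declination: sin δ = sin ε · sin L_s = sin 25.19° × sin 173.1° = 0.05113, so δ = +2.931°.
cos h₀ = −tan ϕ · tan δ = −tan(+29.9°) × tan(+2.931°) = -0.0294, so h₀ = 1.6002 rad = 91.69°.
Daylight = 2h₀/(2π) × 24.66 h = (1.6002/π) × 24.66 = 12.56 h.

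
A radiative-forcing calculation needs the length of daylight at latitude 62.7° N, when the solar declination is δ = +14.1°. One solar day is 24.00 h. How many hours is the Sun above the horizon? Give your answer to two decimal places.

15.88 h

cos h₀ = −tan ϕ · tan δ = −tan(+62.7°) × tan(+14.100°) = -0.4867, so h₀ = 2.0791 rad = 119.12°.
Daylight = 2h₀/(2π) × 24.00 h = (2.0791/π) × 24.00 = 15.88 h.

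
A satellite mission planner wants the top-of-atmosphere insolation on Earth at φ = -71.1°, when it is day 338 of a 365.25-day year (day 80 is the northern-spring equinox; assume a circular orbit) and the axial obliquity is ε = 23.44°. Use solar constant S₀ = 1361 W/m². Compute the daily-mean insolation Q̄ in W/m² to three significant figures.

Q̄ ≈ 493 W/m²

Solar longitude: λ_s = 360° × (338 − 80)/365.25 = 254.292°.
sin δ = sin 23.44° × sin 254.292° = -0.38293, so δ = -22.515°.
cos H₀ = −tan(-71.1°) tan(-22.515°) = -1.2107 ≤ −1 ⇒ polar day, H₀ = π.
Bracket: H₀ sin φ sin δ + cos φ cos δ sin H₀ = 3.1416×-0.94609×-0.38293 + 0.32392×0.92378×0.00000 = 1.138158 + 0.000000 = 1.138158.
Q̄ = (S₀/π) × [bracket] = (1361/π) × 1.138158 = 493.1 W/m².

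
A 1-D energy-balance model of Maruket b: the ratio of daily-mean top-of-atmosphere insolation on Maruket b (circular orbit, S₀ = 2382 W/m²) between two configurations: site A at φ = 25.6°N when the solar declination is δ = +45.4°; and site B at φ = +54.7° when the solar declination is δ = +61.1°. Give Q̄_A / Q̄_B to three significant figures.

— Configuration A (φ=+25.6°):
cos H₀ = −tan(+25.6°) tan(+45.400°) = -0.4859, H₀ = 2.0781 rad.
Bracket: H₀ sin φ sin δ + cos φ cos δ sin H₀ = 2.0781×0.43209×0.71203 + 0.90183×0.70215×0.87404 = 0.639350 + 0.553460 = 1.192810.
Q̄ = (S₀/π) × [bracket] = (2382/π) × 1.192810 = 904.41 W/m².
— Configuration B (φ=+54.7°):
cos H₀ = −tan(+54.7°) tan(+61.100°) = -2.5585 ≤ −1 ⇒ polar day, H₀ = π.
Bracket: H₀ sin φ sin δ + cos φ cos δ sin H₀ = 3.1416×0.81614×0.87546 + 0.57786×0.48328×0.00000 = 2.244667 + 0.000000 = 2.244667.
Q̄ = (S₀/π) × [bracket] = (2382/π) × 2.244667 = 1701.9 W/m².
Ratio Q̄_A / Q̄_B = 904.41 / 1701.9 = 0.5314.

Q̄_A / Q̄_B ≈ 0.531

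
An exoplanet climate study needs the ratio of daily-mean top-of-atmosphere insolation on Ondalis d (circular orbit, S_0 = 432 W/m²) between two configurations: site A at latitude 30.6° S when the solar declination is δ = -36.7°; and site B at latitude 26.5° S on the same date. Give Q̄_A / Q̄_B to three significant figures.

Q̄_A / Q̄_B ≈ 1.04

— Configuration A (ϕ=-30.6°):
cos h₀ = −tan(-30.6°) tan(-36.700°) = -0.4408, h₀ = 2.0273 rad.
Bracket: h₀ sin ϕ sin δ + cos ϕ cos δ sin h₀ = 2.0273×-0.50904×-0.59763 + 0.86074×0.80178×0.89760 = 0.616740 + 0.619455 = 1.236195.
Q̄ = (S_0/π) × [bracket] = (432/π) × 1.236195 = 169.99 W/m².
— Configuration B (ϕ=-26.5°):
cos h₀ = −tan(-26.5°) tan(-36.700°) = -0.3716, h₀ = 1.9516 rad.
Bracket: h₀ sin ϕ sin δ + cos ϕ cos δ sin h₀ = 1.9516×-0.44620×-0.59763 + 0.89493×0.80178×0.92838 = 0.520419 + 0.666147 = 1.186566.
Q̄ = (S_0/π) × [bracket] = (432/π) × 1.186566 = 163.16 W/m².
Ratio Q̄_A / Q̄_B = 169.99 / 163.16 = 1.042.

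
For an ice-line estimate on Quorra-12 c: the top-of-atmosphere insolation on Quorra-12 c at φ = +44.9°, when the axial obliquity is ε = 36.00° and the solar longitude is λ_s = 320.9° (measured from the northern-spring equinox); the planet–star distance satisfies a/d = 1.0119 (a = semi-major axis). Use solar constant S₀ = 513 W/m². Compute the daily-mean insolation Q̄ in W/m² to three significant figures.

Solar declination: sin δ = sin ε · sin λ_s = sin 36.00° × sin 320.9° = -0.37070, so δ = -21.759°.
cos H₀ = −tan(+44.9°) tan(-21.759°) = 0.3977, H₀ = 1.1617 rad.
Bracket: H₀ sin φ sin δ + cos φ cos δ sin H₀ = 1.1617×0.70587×-0.37070 + 0.70834×0.92875×0.91749 = -0.303977 + 0.603590 = 0.299613.
Inverse-square distance factor (a/d)² = 1.0119² = 1.023942.
Q̄ = (S₀/π) × 1.023942 × [bracket] = (513/π) × 1.023942 × 0.299613 = 50.10 W/m².

Q̄ ≈ 50.1 W/m²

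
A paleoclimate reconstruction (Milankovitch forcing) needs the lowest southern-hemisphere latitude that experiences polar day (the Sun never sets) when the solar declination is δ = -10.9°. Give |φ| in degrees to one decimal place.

|φ| = 79.1°

Polar day requires cos H₀ = −tan φ tan δ ≤ −1, i.e. tan φ tan δ ≥ 1.
The boundary is |tan φ| · |tan δ| = 1, so |φ| = 90° − |δ| = 90° − 10.9° = 79.1° in the southern hemisphere.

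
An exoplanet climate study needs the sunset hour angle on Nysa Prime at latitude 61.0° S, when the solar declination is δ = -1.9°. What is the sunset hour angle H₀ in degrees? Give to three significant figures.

H₀ = 93.4°

cos H₀ = −tan φ · tan δ = −tan(-61.0°) × tan(-1.900°) = -0.0598, so H₀ = 1.6307 rad = 93.43°.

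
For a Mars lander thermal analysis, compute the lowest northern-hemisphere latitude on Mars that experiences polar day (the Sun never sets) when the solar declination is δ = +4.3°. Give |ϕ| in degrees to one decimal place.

|ϕ| = 85.7°

Polar day requires cos h₀ = −tan ϕ tan δ ≤ −1, i.e. tan ϕ tan δ ≥ 1.
The boundary is |tan ϕ| · |tan δ| = 1, so |ϕ| = 90° − |δ| = 90° − 4.3° = 85.7° in the northern hemisphere.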